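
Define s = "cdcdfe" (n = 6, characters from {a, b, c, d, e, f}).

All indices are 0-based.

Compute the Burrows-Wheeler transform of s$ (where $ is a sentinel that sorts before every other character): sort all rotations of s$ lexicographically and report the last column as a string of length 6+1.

e$dccfd

rank  rotation last
    0  $cdcdfe  e
    1  cdcdfe$  $
    2  cdfe$cd  d
    3  dcdfe$c  c
    4  dfe$cdc  c
    5  e$cdcdf  f
    6  fe$cdcd  d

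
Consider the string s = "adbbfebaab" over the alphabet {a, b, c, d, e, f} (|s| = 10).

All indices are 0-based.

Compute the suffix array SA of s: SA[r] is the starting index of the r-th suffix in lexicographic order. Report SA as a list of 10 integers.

rank | idx | suffix
   0 |   7 | aab
   1 |   8 | ab
   2 |   0 | adbbfebaab
   3 |   9 | b
   4 |   6 | baab
   5 |   2 | bbfebaab
   6 |   3 | bfebaab
   7 |   1 | dbbfebaab
   8 |   5 | ebaab
   9 |   4 | febaab

[7, 8, 0, 9, 6, 2, 3, 1, 5, 4]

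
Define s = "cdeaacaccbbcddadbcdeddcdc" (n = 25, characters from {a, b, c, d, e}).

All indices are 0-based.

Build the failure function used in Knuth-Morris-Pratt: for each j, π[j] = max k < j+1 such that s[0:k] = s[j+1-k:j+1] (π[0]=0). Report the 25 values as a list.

π[0] = 0
j=1 s[j]='d': π[1]=0 (border '')
j=2 s[j]='e': π[2]=0 (border '')
j=3 s[j]='a': π[3]=0 (border '')
j=4 s[j]='a': π[4]=0 (border '')
j=5 s[j]='c': π[5]=1 (border 'c')
j=6 s[j]='a': k: 1→0; π[6]=0 (border '')
j=7 s[j]='c': π[7]=1 (border 'c')
j=8 s[j]='c': k: 1→0; π[8]=1 (border 'c')
j=9 s[j]='b': k: 1→0; π[9]=0 (border '')
j=10 s[j]='b': π[10]=0 (border '')
j=11 s[j]='c': π[11]=1 (border 'c')
j=12 s[j]='d': π[12]=2 (border 'cd')
j=13 s[j]='d': k: 2→0; π[13]=0 (border '')
j=14 s[j]='a': π[14]=0 (border '')
j=15 s[j]='d': π[15]=0 (border '')
j=16 s[j]='b': π[16]=0 (border '')
j=17 s[j]='c': π[17]=1 (border 'c')
j=18 s[j]='d': π[18]=2 (border 'cd')
j=19 s[j]='e': π[19]=3 (border 'cde')
j=20 s[j]='d': k: 3→0; π[20]=0 (border '')
j=21 s[j]='d': π[21]=0 (border '')
j=22 s[j]='c': π[22]=1 (border 'c')
j=23 s[j]='d': π[23]=2 (border 'cd')
j=24 s[j]='c': k: 2→0; π[24]=1 (border 'c')

[0, 0, 0, 0, 0, 1, 0, 1, 1, 0, 0, 1, 2, 0, 0, 0, 0, 1, 2, 3, 0, 0, 1, 2, 1]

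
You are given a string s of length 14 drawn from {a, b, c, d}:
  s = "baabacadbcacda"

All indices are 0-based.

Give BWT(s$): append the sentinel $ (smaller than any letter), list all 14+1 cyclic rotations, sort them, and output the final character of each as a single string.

rank  rotation         last
    0  $baabacadbcacda  a
    1  a$baabacadbcacd  d
    2  aabacadbcacda$b  b
    3  abacadbcacda$ba  a
    4  acadbcacda$baab  b
    5  acda$baabacadbc  c
    6  adbcacda$baabac  c
    7  baabacadbcacda$  $
    8  bacadbcacda$baa  a
    9  bcacda$baabacad  d
   10  cacda$baabacadb  b
   11  cadbcacda$baaba  a
   12  cda$baabacadbca  a
   13  da$baabacadbcac  c
   14  dbcacda$baabaca  a

adbabcc$adbaaca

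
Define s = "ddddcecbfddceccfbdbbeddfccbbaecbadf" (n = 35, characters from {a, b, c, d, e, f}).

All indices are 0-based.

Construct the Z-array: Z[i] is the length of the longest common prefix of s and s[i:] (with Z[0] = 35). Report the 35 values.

Z[0]=35
i=1: fresh scan; Z[1]=3 extend→box=[1,4)
i=2: min(r-i=2, Z[1]=3)=2; Z[2]=2
i=3: min(r-i=1, Z[2]=2)=1; Z[3]=1
i=4: fresh scan; Z[4]=0
i=5: fresh scan; Z[5]=0
i=6: fresh scan; Z[6]=0
i=7: fresh scan; Z[7]=0
i=8: fresh scan; Z[8]=0
i=9: fresh scan; Z[9]=2 extend→box=[9,11)
i=10: min(r-i=1, Z[1]=3)=1; Z[10]=1
i=11: fresh scan; Z[11]=0
i=12: fresh scan; Z[12]=0
i=13: fresh scan; Z[13]=0
i=14: fresh scan; Z[14]=0
i=15: fresh scan; Z[15]=0
i=16: fresh scan; Z[16]=0
i=17: fresh scan; Z[17]=1 extend→box=[17,18)
i=18: fresh scan; Z[18]=0
i=19: fresh scan; Z[19]=0
i=20: fresh scan; Z[20]=0
i=21: fresh scan; Z[21]=2 extend→box=[21,23)
i=22: min(r-i=1, Z[1]=3)=1; Z[22]=1
i=23: fresh scan; Z[23]=0
i=24: fresh scan; Z[24]=0
i=25: fresh scan; Z[25]=0
i=26: fresh scan; Z[26]=0
i=27: fresh scan; Z[27]=0
i=28: fresh scan; Z[28]=0
i=29: fresh scan; Z[29]=0
i=30: fresh scan; Z[30]=0
i=31: fresh scan; Z[31]=0
i=32: fresh scan; Z[32]=0
i=33: fresh scan; Z[33]=1 extend→box=[33,34)
i=34: fresh scan; Z[34]=0

[35, 3, 2, 1, 0, 0, 0, 0, 0, 2, 1, 0, 0, 0, 0, 0, 0, 1, 0, 0, 0, 2, 1, 0, 0, 0, 0, 0, 0, 0, 0, 0, 0, 1, 0]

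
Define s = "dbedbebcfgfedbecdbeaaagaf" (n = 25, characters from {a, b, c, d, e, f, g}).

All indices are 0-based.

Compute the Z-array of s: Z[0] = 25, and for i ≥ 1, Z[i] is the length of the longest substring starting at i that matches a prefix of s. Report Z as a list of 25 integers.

[25, 0, 0, 3, 0, 0, 0, 0, 0, 0, 0, 0, 3, 0, 0, 0, 3, 0, 0, 0, 0, 0, 0, 0, 0]

Z[0]=25
i=1: outside box; Z[1]=0
i=2: outside box; Z[2]=0
i=3: outside box; Z[3]=3 extend→box=[3,6)
i=4: min(r-i=2, Z[1]=0)=0; Z[4]=0
i=5: min(r-i=1, Z[2]=0)=0; Z[5]=0
i=6: outside box; Z[6]=0
i=7: outside box; Z[7]=0
i=8: outside box; Z[8]=0
i=9: outside box; Z[9]=0
i=10: outside box; Z[10]=0
i=11: outside box; Z[11]=0
i=12: outside box; Z[12]=3 extend→box=[12,15)
i=13: min(r-i=2, Z[1]=0)=0; Z[13]=0
i=14: min(r-i=1, Z[2]=0)=0; Z[14]=0
i=15: outside box; Z[15]=0
i=16: outside box; Z[16]=3 extend→box=[16,19)
i=17: min(r-i=2, Z[1]=0)=0; Z[17]=0
i=18: min(r-i=1, Z[2]=0)=0; Z[18]=0
i=19: outside box; Z[19]=0
i=20: outside box; Z[20]=0
i=21: outside box; Z[21]=0
i=22: outside box; Z[22]=0
i=23: outside box; Z[23]=0
i=24: outside box; Z[24]=0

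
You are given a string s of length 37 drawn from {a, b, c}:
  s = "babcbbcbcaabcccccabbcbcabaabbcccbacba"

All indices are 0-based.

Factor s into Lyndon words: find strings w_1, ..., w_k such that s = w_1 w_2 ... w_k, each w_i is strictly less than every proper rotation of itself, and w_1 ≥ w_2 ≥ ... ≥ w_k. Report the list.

["b", "abcbbcbc", "aabcccccabbcbcab", "aabbcccbacb", "a"]

emit factor 1: 'b' (i=0, period=1)
emit factor 2: 'abcbbcbc' (i=1, period=8)
emit factor 3: 'aabcccccabbcbcab' (i=9, period=16)
emit factor 4: 'aabbcccbacb' (i=25, period=11)
emit factor 5: 'a' (i=36, period=1)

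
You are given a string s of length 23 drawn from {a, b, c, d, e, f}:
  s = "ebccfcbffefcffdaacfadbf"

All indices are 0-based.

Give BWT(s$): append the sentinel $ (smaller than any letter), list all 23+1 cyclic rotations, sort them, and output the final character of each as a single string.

fdafedcfbacffa$fbcceffcb

rank  rotation                  last
    0  $ebccfcbffefcffdaacfadbf  f
    1  aacfadbf$ebccfcbffefcffd  d
    2  acfadbf$ebccfcbffefcffda  a
    3  adbf$ebccfcbffefcffdaacf  f
    4  bccfcbffefcffdaacfadbf$e  e
    5  bf$ebccfcbffefcffdaacfad  d
    6  bffefcffdaacfadbf$ebccfc  c
    7  cbffefcffdaacfadbf$ebccf  f
    8  ccfcbffefcffdaacfadbf$eb  b
    9  cfadbf$ebccfcbffefcffdaa  a
   10  cfcbffefcffdaacfadbf$ebc  c
   11  cffdaacfadbf$ebccfcbffef  f
   12  daacfadbf$ebccfcbffefcff  f
   13  dbf$ebccfcbffefcffdaacfa  a
   14  ebccfcbffefcffdaacfadbf$  $
   15  efcffdaacfadbf$ebccfcbff  f
   16  f$ebccfcbffefcffdaacfadb  b
   17  fadbf$ebccfcbffefcffdaac  c
   18  fcbffefcffdaacfadbf$ebcc  c
   19  fcffdaacfadbf$ebccfcbffe  e
   20  fdaacfadbf$ebccfcbffefcf  f
   21  fefcffdaacfadbf$ebccfcbf  f
   22  ffdaacfadbf$ebccfcbffefc  c
   23  ffefcffdaacfadbf$ebccfcb  b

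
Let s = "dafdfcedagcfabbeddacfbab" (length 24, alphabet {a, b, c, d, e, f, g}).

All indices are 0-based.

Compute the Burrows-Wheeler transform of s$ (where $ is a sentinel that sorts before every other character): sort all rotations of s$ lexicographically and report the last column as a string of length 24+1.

bbfdddafabfgad$eefcbccdaa

rank  rotation                   last
    0  $dafdfcedagcfabbeddacfbab  b
    1  ab$dafdfcedagcfabbeddacfb  b
    2  abbeddacfbab$dafdfcedagcf  f
    3  acfbab$dafdfcedagcfabbedd  d
    4  afdfcedagcfabbeddacfbab$d  d
    5  agcfabbeddacfbab$dafdfced  d
    6  b$dafdfcedagcfabbeddacfba  a
    7  bab$dafdfcedagcfabbeddacf  f
    8  bbeddacfbab$dafdfcedagcfa  a
    9  beddacfbab$dafdfcedagcfab  b
   10  cedagcfabbeddacfbab$dafdf  f
   11  cfabbeddacfbab$dafdfcedag  g
   12  cfbab$dafdfcedagcfabbedda  a
   13  dacfbab$dafdfcedagcfabbed  d
   14  dafdfcedagcfabbeddacfbab$  $
   15  dagcfabbeddacfbab$dafdfce  e
   16  ddacfbab$dafdfcedagcfabbe  e
   17  dfcedagcfabbeddacfbab$daf  f
   18  edagcfabbeddacfbab$dafdfc  c
   19  eddacfbab$dafdfcedagcfabb  b
   20  fabbeddacfbab$dafdfcedagc  c
   21  fbab$dafdfcedagcfabbeddac  c
   22  fcedagcfabbeddacfbab$dafd  d
   23  fdfcedagcfabbeddacfbab$da  a
   24  gcfabbeddacfbab$dafdfceda  a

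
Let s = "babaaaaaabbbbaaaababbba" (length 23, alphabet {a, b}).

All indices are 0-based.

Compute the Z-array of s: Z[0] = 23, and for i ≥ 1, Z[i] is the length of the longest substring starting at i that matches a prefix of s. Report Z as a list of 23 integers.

Z[0]=23
i=1: fresh scan; Z[1]=0
i=2: fresh scan; Z[2]=2 extend→box=[2,4)
i=3: min(r-i=1, Z[1]=0)=0; Z[3]=0
i=4: fresh scan; Z[4]=0
i=5: fresh scan; Z[5]=0
i=6: fresh scan; Z[6]=0
i=7: fresh scan; Z[7]=0
i=8: fresh scan; Z[8]=0
i=9: fresh scan; Z[9]=1 extend→box=[9,10)
i=10: fresh scan; Z[10]=1 extend→box=[10,11)
i=11: fresh scan; Z[11]=1 extend→box=[11,12)
i=12: fresh scan; Z[12]=2 extend→box=[12,14)
i=13: min(r-i=1, Z[1]=0)=0; Z[13]=0
i=14: fresh scan; Z[14]=0
i=15: fresh scan; Z[15]=0
i=16: fresh scan; Z[16]=0
i=17: fresh scan; Z[17]=3 extend→box=[17,20)
i=18: min(r-i=2, Z[1]=0)=0; Z[18]=0
i=19: min(r-i=1, Z[2]=2)=1; Z[19]=1
i=20: fresh scan; Z[20]=1 extend→box=[20,21)
i=21: fresh scan; Z[21]=2 extend→box=[21,23)
i=22: min(r-i=1, Z[1]=0)=0; Z[22]=0

[23, 0, 2, 0, 0, 0, 0, 0, 0, 1, 1, 1, 2, 0, 0, 0, 0, 3, 0, 1, 1, 2, 0]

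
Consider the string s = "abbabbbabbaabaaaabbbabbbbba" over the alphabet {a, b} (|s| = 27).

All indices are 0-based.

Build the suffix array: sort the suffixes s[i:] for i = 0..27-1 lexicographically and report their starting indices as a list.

[26, 13, 14, 10, 15, 11, 7, 0, 3, 16, 20, 25, 12, 9, 6, 2, 19, 24, 8, 5, 1, 18, 23, 4, 17, 22, 21]

sorted suffixes:
  #0 SA[0]=26  'a'
  #1 SA[1]=13  'aaaabbbabbbbba'
  #2 SA[2]=14  'aaabbbabbbbba'
  #3 SA[3]=10  'aabaaaabbbabbbbba'
  #4 SA[4]=15  'aabbbabbbbba'
  #5 SA[5]=11  'abaaaabbbabbbbba'
  #6 SA[6]=7  'abbaabaaaabbbabbbbba'
  #7 SA[7]=0  'abbabbbabbaabaaaabbbabbbbba'
  #8 SA[8]=3  'abbbabbaabaaaabbbabbbbba'
  #9 SA[9]=16  'abbbabbbbba'
  #10 SA[10]=20  'abbbbba'
  #11 SA[11]=25  'ba'
  #12 SA[12]=12  'baaaabbbabbbbba'
  #13 SA[13]=9  'baabaaaabbbabbbbba'
  #14 SA[14]=6  'babbaabaaaabbbabbbbba'
  #15 SA[15]=2  'babbbabbaabaaaabbbabbbbba'
  #16 SA[16]=19  'babbbbba'
  #17 SA[17]=24  'bba'
  #18 SA[18]=8  'bbaabaaaabbbabbbbba'
  #19 SA[19]=5  'bbabbaabaaaabbbabbbbba'
  #20 SA[20]=1  'bbabbbabbaabaaaabbbabbbbba'
  #21 SA[21]=18  'bbabbbbba'
  #22 SA[22]=23  'bbba'
  #23 SA[23]=4  'bbbabbaabaaaabbbabbbbba'
  #24 SA[24]=17  'bbbabbbbba'
  #25 SA[25]=22  'bbbba'
  #26 SA[26]=21  'bbbbba'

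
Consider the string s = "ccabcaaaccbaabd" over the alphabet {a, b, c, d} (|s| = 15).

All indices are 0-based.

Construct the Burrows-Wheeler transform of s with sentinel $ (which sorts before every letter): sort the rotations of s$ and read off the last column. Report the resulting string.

dcbacaacaabcc$ab

rank  rotation          last
    0  $ccabcaaaccbaabd  d
    1  aaaccbaabd$ccabc  c
    2  aabd$ccabcaaaccb  b
    3  aaccbaabd$ccabca  a
    4  abcaaaccbaabd$cc  c
    5  abd$ccabcaaaccba  a
    6  accbaabd$ccabcaa  a
    7  baabd$ccabcaaacc  c
    8  bcaaaccbaabd$cca  a
    9  bd$ccabcaaaccbaa  a
   10  caaaccbaabd$ccab  b
   11  cabcaaaccbaabd$c  c
   12  cbaabd$ccabcaaac  c
   13  ccabcaaaccbaabd$  $
   14  ccbaabd$ccabcaaa  a
   15  d$ccabcaaaccbaab  b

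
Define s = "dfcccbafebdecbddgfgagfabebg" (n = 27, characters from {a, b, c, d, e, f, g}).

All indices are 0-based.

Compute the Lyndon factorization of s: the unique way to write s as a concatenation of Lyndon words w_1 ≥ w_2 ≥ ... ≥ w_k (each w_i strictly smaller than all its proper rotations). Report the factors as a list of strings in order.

["df", "c", "c", "c", "b", "afebdecbddgfgagf", "abebg"]

emit factor 1: 'df' (i=0, period=2)
emit factor 2: 'c' (i=2, period=1)
emit factor 3: 'c' (i=3, period=1)
emit factor 4: 'c' (i=4, period=1)
emit factor 5: 'b' (i=5, period=1)
emit factor 6: 'afebdecbddgfgagf' (i=6, period=16)
emit factor 7: 'abebg' (i=22, period=5)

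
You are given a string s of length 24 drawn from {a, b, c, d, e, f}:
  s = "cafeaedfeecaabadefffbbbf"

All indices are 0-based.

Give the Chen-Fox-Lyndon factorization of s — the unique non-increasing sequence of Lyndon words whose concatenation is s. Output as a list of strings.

["c", "afe", "aedfeec", "aabadefffbbbf"]

emit factor 1: 'c' (i=0, period=1)
emit factor 2: 'afe' (i=1, period=3)
emit factor 3: 'aedfeec' (i=4, period=7)
emit factor 4: 'aabadefffbbbf' (i=11, period=13)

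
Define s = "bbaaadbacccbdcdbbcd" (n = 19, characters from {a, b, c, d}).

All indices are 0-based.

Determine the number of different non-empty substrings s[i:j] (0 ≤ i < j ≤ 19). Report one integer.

sorted suffixes:
  #0 SA[0]=2  'aaadbacccbdcdbbcd'
  #1 SA[1]=3  'aadbacccbdcdbbcd'
  #2 SA[2]=7  'acccbdcdbbcd'
  #3 SA[3]=4  'adbacccbdcdbbcd'
  #4 SA[4]=1  'baaadbacccbdcdbbcd'
  #5 SA[5]=6  'bacccbdcdbbcd'
  #6 SA[6]=0  'bbaaadbacccbdcdbbcd'
  #7 SA[7]=15  'bbcd'
  #8 SA[8]=16  'bcd'
  #9 SA[9]=11  'bdcdbbcd'
  #10 SA[10]=10  'cbdcdbbcd'
  #11 SA[11]=9  'ccbdcdbbcd'
  #12 SA[12]=8  'cccbdcdbbcd'
  #13 SA[13]=17  'cd'
  #14 SA[14]=13  'cdbbcd'
  #15 SA[15]=18  'd'
  #16 SA[16]=5  'dbacccbdcdbbcd'
  #17 SA[17]=14  'dbbcd'
  #18 SA[18]=12  'dcdbbcd'

SA = [2, 3, 7, 4, 1, 6, 0, 15, 16, 11, 10, 9, 8, 17, 13, 18, 5, 14, 12]
[i] adj suffixes → lcp
  [1] 2/3 → 2 ('aa')
  [2] 3/7 → 1 ('a')
  [3] 7/4 → 1 ('a')
  [4] 4/1 → 0 ('')
  [5] 1/6 → 2 ('ba')
  [6] 6/0 → 1 ('b')
  [7] 0/15 → 2 ('bb')
  [8] 15/16 → 1 ('b')
  [9] 16/11 → 1 ('b')
  [10] 11/10 → 0 ('')
  [11] 10/9 → 1 ('c')
  [12] 9/8 → 2 ('cc')
  [13] 8/17 → 1 ('c')
  [14] 17/13 → 2 ('cd')
  [15] 13/18 → 0 ('')
  [16] 18/5 → 1 ('d')
  [17] 5/14 → 2 ('db')
  [18] 14/12 → 1 ('d')

n(n+1)/2 = 19·20/2 = 190
Σ LCP = 0 + 2 + 1 + 1 + 0 + 2 + 1 + 2 + 1 + 1 + 0 + 1 + 2 + 1 + 2 + 0 + 1 + 2 + 1 = 21
distinct = 190 − 21 = 169

169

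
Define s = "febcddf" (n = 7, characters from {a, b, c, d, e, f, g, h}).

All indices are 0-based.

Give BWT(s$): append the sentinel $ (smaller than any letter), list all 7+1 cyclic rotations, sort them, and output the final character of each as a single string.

rank  rotation  last
    0  $febcddf  f
    1  bcddf$fe  e
    2  cddf$feb  b
    3  ddf$febc  c
    4  df$febcd  d
    5  ebcddf$f  f
    6  f$febcdd  d
    7  febcddf$  $

febcdfd$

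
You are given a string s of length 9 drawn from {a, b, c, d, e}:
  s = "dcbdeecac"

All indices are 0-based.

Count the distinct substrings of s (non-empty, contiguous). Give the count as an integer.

rank | idx | suffix
   0 |   7 | ac
   1 |   2 | bdeecac
   2 |   8 | c
   3 |   6 | cac
   4 |   1 | cbdeecac
   5 |   0 | dcbdeecac
   6 |   3 | deecac
   7 |   5 | ecac
   8 |   4 | eecac

SA = [7, 2, 8, 6, 1, 0, 3, 5, 4]
rank  pair      lcp
   1  s[7:],s[2:]  0  ''
   2  s[2:],s[8:]  0  ''
   3  s[8:],s[6:]  1  'c'
   4  s[6:],s[1:]  1  'c'
   5  s[1:],s[0:]  0  ''
   6  s[0:],s[3:]  1  'd'
   7  s[3:],s[5:]  0  ''
   8  s[5:],s[4:]  1  'e'

n(n+1)/2 = 9·10/2 = 45
Σ LCP = 0 + 0 + 0 + 1 + 1 + 0 + 1 + 0 + 1 = 4
distinct = 45 − 4 = 41

41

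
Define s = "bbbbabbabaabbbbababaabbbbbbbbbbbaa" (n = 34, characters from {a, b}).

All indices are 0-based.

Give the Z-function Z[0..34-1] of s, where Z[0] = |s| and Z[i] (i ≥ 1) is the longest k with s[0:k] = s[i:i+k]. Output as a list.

Z[0]=34
i=1: i≥r, start 0; Z[1]=3 extend→box=[1,4)
i=2: min(r-i=2, Z[1]=3)=2; Z[2]=2
i=3: min(r-i=1, Z[2]=2)=1; Z[3]=1
i=4: i≥r, start 0; Z[4]=0
i=5: i≥r, start 0; Z[5]=2 extend→box=[5,7)
i=6: min(r-i=1, Z[1]=3)=1; Z[6]=1
i=7: i≥r, start 0; Z[7]=0
i=8: i≥r, start 0; Z[8]=1 extend→box=[8,9)
i=9: i≥r, start 0; Z[9]=0
i=10: i≥r, start 0; Z[10]=0
i=11: i≥r, start 0; Z[11]=6 extend→box=[11,17)
i=12: min(r-i=5, Z[1]=3)=3; Z[12]=3
i=13: min(r-i=4, Z[2]=2)=2; Z[13]=2
i=14: min(r-i=3, Z[3]=1)=1; Z[14]=1
i=15: min(r-i=2, Z[4]=0)=0; Z[15]=0
i=16: min(r-i=1, Z[5]=2)=1; Z[16]=1
i=17: i≥r, start 0; Z[17]=0
i=18: i≥r, start 0; Z[18]=1 extend→box=[18,19)
i=19: i≥r, start 0; Z[19]=0
i=20: i≥r, start 0; Z[20]=0
i=21: i≥r, start 0; Z[21]=4 extend→box=[21,25)
i=22: min(r-i=3, Z[1]=3)=3; Z[22]=4 extend→box=[22,26)
i=23: min(r-i=3, Z[1]=3)=3; Z[23]=4 extend→box=[23,27)
i=24: min(r-i=3, Z[1]=3)=3; Z[24]=4 extend→box=[24,28)
i=25: min(r-i=3, Z[1]=3)=3; Z[25]=4 extend→box=[25,29)
i=26: min(r-i=3, Z[1]=3)=3; Z[26]=4 extend→box=[26,30)
i=27: min(r-i=3, Z[1]=3)=3; Z[27]=4 extend→box=[27,31)
i=28: min(r-i=3, Z[1]=3)=3; Z[28]=5 extend→box=[28,33)
i=29: min(r-i=4, Z[1]=3)=3; Z[29]=3
i=30: min(r-i=3, Z[2]=2)=2; Z[30]=2
i=31: min(r-i=2, Z[3]=1)=1; Z[31]=1
i=32: min(r-i=1, Z[4]=0)=0; Z[32]=0
i=33: i≥r, start 0; Z[33]=0

[34, 3, 2, 1, 0, 2, 1, 0, 1, 0, 0, 6, 3, 2, 1, 0, 1, 0, 1, 0, 0, 4, 4, 4, 4, 4, 4, 4, 5, 3, 2, 1, 0, 0]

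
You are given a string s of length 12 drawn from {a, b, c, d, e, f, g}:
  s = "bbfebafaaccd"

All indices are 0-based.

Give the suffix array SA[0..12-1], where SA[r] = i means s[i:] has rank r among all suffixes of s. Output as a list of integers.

[7, 8, 5, 4, 0, 1, 9, 10, 11, 3, 6, 2]

rank→(start, suffix):
  0 → (7, 'aaccd')
  1 → (8, 'accd')
  2 → (5, 'afaaccd')
  3 → (4, 'bafaaccd')
  4 → (0, 'bbfebafaaccd')
  5 → (1, 'bfebafaaccd')
  6 → (9, 'ccd')
  7 → (10, 'cd')
  8 → (11, 'd')
  9 → (3, 'ebafaaccd')
  10 → (6, 'faaccd')
  11 → (2, 'febafaaccd')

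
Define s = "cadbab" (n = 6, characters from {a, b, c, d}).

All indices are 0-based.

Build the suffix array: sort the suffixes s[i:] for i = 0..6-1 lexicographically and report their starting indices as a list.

rank→(start, suffix):
  0 → (4, 'ab')
  1 → (1, 'adbab')
  2 → (5, 'b')
  3 → (3, 'bab')
  4 → (0, 'cadbab')
  5 → (2, 'dbab')

[4, 1, 5, 3, 0, 2]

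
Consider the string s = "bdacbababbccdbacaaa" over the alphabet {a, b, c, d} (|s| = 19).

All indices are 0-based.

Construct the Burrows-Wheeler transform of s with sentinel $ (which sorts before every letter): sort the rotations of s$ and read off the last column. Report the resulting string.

aaacbbbdcadab$aabcbc

rank  rotation              last
    0  $bdacbababbccdbacaaa  a
    1  a$bdacbababbccdbacaa  a
    2  aa$bdacbababbccdbaca  a
    3  aaa$bdacbababbccdbac  c
    4  ababbccdbacaaa$bdacb  b
    5  abbccdbacaaa$bdacbab  b
    6  acaaa$bdacbababbccdb  b
    7  acbababbccdbacaaa$bd  d
    8  bababbccdbacaaa$bdac  c
    9  babbccdbacaaa$bdacba  a
   10  bacaaa$bdacbababbccd  d
   11  bbccdbacaaa$bdacbaba  a
   12  bccdbacaaa$bdacbabab  b
   13  bdacbababbccdbacaaa$  $
   14  caaa$bdacbababbccdba  a
   15  cbababbccdbacaaa$bda  a
   16  ccdbacaaa$bdacbababb  b
   17  cdbacaaa$bdacbababbc  c
   18  dacbababbccdbacaaa$b  b
   19  dbacaaa$bdacbababbcc  c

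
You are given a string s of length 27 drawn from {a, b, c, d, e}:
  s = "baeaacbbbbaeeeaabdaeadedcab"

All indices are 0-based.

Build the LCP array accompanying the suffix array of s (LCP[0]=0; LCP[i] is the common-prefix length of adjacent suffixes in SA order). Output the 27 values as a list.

rank→(start, suffix):
  0 → (14, 'aabdaeadedcab')
  1 → (3, 'aacbbbbaeeeaabdaeadedcab')
  2 → (25, 'ab')
  3 → (15, 'abdaeadedcab')
  4 → (4, 'acbbbbaeeeaabdaeadedcab')
  5 → (20, 'adedcab')
  6 → (1, 'aeaacbbbbaeeeaabdaeadedcab')
  7 → (18, 'aeadedcab')
  8 → (10, 'aeeeaabdaeadedcab')
  9 → (26, 'b')
  10 → (0, 'baeaacbbbbaeeeaabdaeadedcab')
  11 → (9, 'baeeeaabdaeadedcab')
  12 → (8, 'bbaeeeaabdaeadedcab')
  13 → (7, 'bbbaeeeaabdaeadedcab')
  14 → (6, 'bbbbaeeeaabdaeadedcab')
  15 → (16, 'bdaeadedcab')
  16 → (24, 'cab')
  17 → (5, 'cbbbbaeeeaabdaeadedcab')
  18 → (17, 'daeadedcab')
  19 → (23, 'dcab')
  20 → (21, 'dedcab')
  21 → (13, 'eaabdaeadedcab')
  22 → (2, 'eaacbbbbaeeeaabdaeadedcab')
  23 → (19, 'eadedcab')
  24 → (22, 'edcab')
  25 → (12, 'eeaabdaeadedcab')
  26 → (11, 'eeeaabdaeadedcab')

SA = [14, 3, 25, 15, 4, 20, 1, 18, 10, 26, 0, 9, 8, 7, 6, 16, 24, 5, 17, 23, 21, 13, 2, 19, 22, 12, 11]
i: (SA[i-1],SA[i]) lcp shared
  1: (14,3) 2 'aa'
  2: (3,25) 1 'a'
  3: (25,15) 2 'ab'
  4: (15,4) 1 'a'
  5: (4,20) 1 'a'
  6: (20,1) 1 'a'
  7: (1,18) 3 'aea'
  8: (18,10) 2 'ae'
  9: (10,26) 0 ''
  10: (26,0) 1 'b'
  11: (0,9) 3 'bae'
  12: (9,8) 1 'b'
  13: (8,7) 2 'bb'
  14: (7,6) 3 'bbb'
  15: (6,16) 1 'b'
  16: (16,24) 0 ''
  17: (24,5) 1 'c'
  18: (5,17) 0 ''
  19: (17,23) 1 'd'
  20: (23,21) 1 'd'
  21: (21,13) 0 ''
  22: (13,2) 3 'eaa'
  23: (2,19) 2 'ea'
  24: (19,22) 1 'e'
  25: (22,12) 1 'e'
  26: (12,11) 2 'ee'

[0, 2, 1, 2, 1, 1, 1, 3, 2, 0, 1, 3, 1, 2, 3, 1, 0, 1, 0, 1, 1, 0, 3, 2, 1, 1, 2]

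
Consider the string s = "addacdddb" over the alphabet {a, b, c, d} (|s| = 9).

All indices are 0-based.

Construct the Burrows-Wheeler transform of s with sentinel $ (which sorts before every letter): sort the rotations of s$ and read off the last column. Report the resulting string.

bd$daddadc

rank  rotation    last
    0  $addacdddb  b
    1  acdddb$add  d
    2  addacdddb$  $
    3  b$addacddd  d
    4  cdddb$adda  a
    5  dacdddb$ad  d
    6  db$addacdd  d
    7  ddacdddb$a  a
    8  ddb$addacd  d
    9  dddb$addac  c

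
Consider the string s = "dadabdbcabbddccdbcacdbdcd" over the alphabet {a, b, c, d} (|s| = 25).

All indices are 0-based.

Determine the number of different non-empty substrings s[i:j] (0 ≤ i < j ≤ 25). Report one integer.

289

rank | idx | suffix
   0 |   8 | abbddccdbcacdbdcd
   1 |   3 | abdbcabbddccdbcacdbdcd
   2 |  18 | acdbdcd
   3 |   1 | adabdbcabbddccdbcacdbdcd
   4 |   9 | bbddccdbcacdbdcd
   5 |   6 | bcabbddccdbcacdbdcd
   6 |  16 | bcacdbdcd
   7 |   4 | bdbcabbddccdbcacdbdcd
   8 |  21 | bdcd
   9 |  10 | bddccdbcacdbdcd
  10 |   7 | cabbddccdbcacdbdcd
  11 |  17 | cacdbdcd
  12 |  13 | ccdbcacdbdcd
  13 |  23 | cd
  14 |  14 | cdbcacdbdcd
  15 |  19 | cdbdcd
  16 |  24 | d
  17 |   2 | dabdbcabbddccdbcacdbdcd
  18 |   0 | dadabdbcabbddccdbcacdbdcd
  19 |   5 | dbcabbddccdbcacdbdcd
  20 |  15 | dbcacdbdcd
  21 |  20 | dbdcd
  22 |  12 | dccdbcacdbdcd
  23 |  22 | dcd
  24 |  11 | ddccdbcacdbdcd

SA = [8, 3, 18, 1, 9, 6, 16, 4, 21, 10, 7, 17, 13, 23, 14, 19, 24, 2, 0, 5, 15, 20, 12, 22, 11]
[i] adj suffixes → lcp
  [1] 8/3 → 2 ('ab')
  [2] 3/18 → 1 ('a')
  [3] 18/1 → 1 ('a')
  [4] 1/9 → 0 ('')
  [5] 9/6 → 1 ('b')
  [6] 6/16 → 3 ('bca')
  [7] 16/4 → 1 ('b')
  [8] 4/21 → 2 ('bd')
  [9] 21/10 → 2 ('bd')
  [10] 10/7 → 0 ('')
  [11] 7/17 → 2 ('ca')
  [12] 17/13 → 1 ('c')
  [13] 13/23 → 1 ('c')
  [14] 23/14 → 2 ('cd')
  [15] 14/19 → 3 ('cdb')
  [16] 19/24 → 0 ('')
  [17] 24/2 → 1 ('d')
  [18] 2/0 → 2 ('da')
  [19] 0/5 → 1 ('d')
  [20] 5/15 → 4 ('dbca')
  [21] 15/20 → 2 ('db')
  [22] 20/12 → 1 ('d')
  [23] 12/22 → 2 ('dc')
  [24] 22/11 → 1 ('d')

n(n+1)/2 = 25·26/2 = 325
Σ LCP = 0 + 2 + 1 + 1 + 0 + 1 + 3 + 1 + 2 + 2 + 0 + 2 + 1 + 1 + 2 + 3 + 0 + 1 + 2 + 1 + 4 + 2 + 1 + 2 + 1 = 36
distinct = 325 − 36 = 289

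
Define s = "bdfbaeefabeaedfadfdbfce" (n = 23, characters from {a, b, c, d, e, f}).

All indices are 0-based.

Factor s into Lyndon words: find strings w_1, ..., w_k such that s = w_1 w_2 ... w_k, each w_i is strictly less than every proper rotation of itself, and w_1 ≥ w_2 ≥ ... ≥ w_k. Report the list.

emit factor 1: 'bdf' (i=0, period=3)
emit factor 2: 'b' (i=3, period=1)
emit factor 3: 'aeef' (i=4, period=4)
emit factor 4: 'abeaedfadfdbfce' (i=8, period=15)

["bdf", "b", "aeef", "abeaedfadfdbfce"]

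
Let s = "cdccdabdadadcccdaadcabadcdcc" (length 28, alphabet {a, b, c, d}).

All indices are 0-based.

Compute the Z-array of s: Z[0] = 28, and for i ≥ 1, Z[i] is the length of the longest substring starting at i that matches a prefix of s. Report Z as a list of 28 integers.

[28, 0, 1, 2, 0, 0, 0, 0, 0, 0, 0, 0, 1, 1, 2, 0, 0, 0, 0, 1, 0, 0, 0, 0, 4, 0, 1, 1]

Z[0]=28
i=1: outside box; Z[1]=0
i=2: outside box; Z[2]=1 scan→box=[2,3)
i=3: outside box; Z[3]=2 scan→box=[3,5)
i=4: min(r-i=1, Z[1]=0)=0; Z[4]=0
i=5: outside box; Z[5]=0
i=6: outside box; Z[6]=0
i=7: outside box; Z[7]=0
i=8: outside box; Z[8]=0
i=9: outside box; Z[9]=0
i=10: outside box; Z[10]=0
i=11: outside box; Z[11]=0
i=12: outside box; Z[12]=1 scan→box=[12,13)
i=13: outside box; Z[13]=1 scan→box=[13,14)
i=14: outside box; Z[14]=2 scan→box=[14,16)
i=15: min(r-i=1, Z[1]=0)=0; Z[15]=0
i=16: outside box; Z[16]=0
i=17: outside box; Z[17]=0
i=18: outside box; Z[18]=0
i=19: outside box; Z[19]=1 scan→box=[19,20)
i=20: outside box; Z[20]=0
i=21: outside box; Z[21]=0
i=22: outside box; Z[22]=0
i=23: outside box; Z[23]=0
i=24: outside box; Z[24]=4 scan→box=[24,28)
i=25: min(r-i=3, Z[1]=0)=0; Z[25]=0
i=26: min(r-i=2, Z[2]=1)=1; Z[26]=1
i=27: min(r-i=1, Z[3]=2)=1; Z[27]=1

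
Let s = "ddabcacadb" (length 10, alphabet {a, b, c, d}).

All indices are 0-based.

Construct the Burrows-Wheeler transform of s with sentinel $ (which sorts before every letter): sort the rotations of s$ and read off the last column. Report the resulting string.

bdccdabada$

rank  rotation     last
    0  $ddabcacadb  b
    1  abcacadb$dd  d
    2  acadb$ddabc  c
    3  adb$ddabcac  c
    4  b$ddabcacad  d
    5  bcacadb$dda  a
    6  cacadb$ddab  b
    7  cadb$ddabca  a
    8  dabcacadb$d  d
    9  db$ddabcaca  a
   10  ddabcacadb$  $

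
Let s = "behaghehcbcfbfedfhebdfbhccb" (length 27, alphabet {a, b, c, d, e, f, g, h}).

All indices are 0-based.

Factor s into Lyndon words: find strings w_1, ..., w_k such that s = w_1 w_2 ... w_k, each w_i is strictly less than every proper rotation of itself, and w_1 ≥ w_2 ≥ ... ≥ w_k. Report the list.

["beh", "aghehcbcfbfedfhebdfbhccb"]

emit factor 1: 'beh' (i=0, period=3)
emit factor 2: 'aghehcbcfbfedfhebdfbhccb' (i=3, period=24)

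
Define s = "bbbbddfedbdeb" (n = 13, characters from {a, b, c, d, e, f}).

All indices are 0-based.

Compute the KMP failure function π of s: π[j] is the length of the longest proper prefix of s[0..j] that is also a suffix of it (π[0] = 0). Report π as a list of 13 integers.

[0, 1, 2, 3, 0, 0, 0, 0, 0, 1, 0, 0, 1]

π[0] = 0
j=1 s[j]='b': π[1]=1 (border 'b')
j=2 s[j]='b': π[2]=2 (border 'bb')
j=3 s[j]='b': π[3]=3 (border 'bbb')
j=4 s[j]='d': k: 3→2→1→0; π[4]=0 (border '')
j=5 s[j]='d': π[5]=0 (border '')
j=6 s[j]='f': π[6]=0 (border '')
j=7 s[j]='e': π[7]=0 (border '')
j=8 s[j]='d': π[8]=0 (border '')
j=9 s[j]='b': π[9]=1 (border 'b')
j=10 s[j]='d': k: 1→0; π[10]=0 (border '')
j=11 s[j]='e': π[11]=0 (border '')
j=12 s[j]='b': π[12]=1 (border 'b')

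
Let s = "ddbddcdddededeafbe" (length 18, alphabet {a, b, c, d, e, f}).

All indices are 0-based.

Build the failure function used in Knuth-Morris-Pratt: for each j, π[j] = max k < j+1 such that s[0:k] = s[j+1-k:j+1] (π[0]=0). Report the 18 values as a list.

π[0] = 0
j=1 s[j]='d': π[1]=1 (border 'd')
j=2 s[j]='b': k: 1→0; π[2]=0 (border '')
j=3 s[j]='d': π[3]=1 (border 'd')
j=4 s[j]='d': π[4]=2 (border 'dd')
j=5 s[j]='c': k: 2→1→0; π[5]=0 (border '')
j=6 s[j]='d': π[6]=1 (border 'd')
j=7 s[j]='d': π[7]=2 (border 'dd')
j=8 s[j]='d': k: 2→1; π[8]=2 (border 'dd')
j=9 s[j]='e': k: 2→1→0; π[9]=0 (border '')
j=10 s[j]='d': π[10]=1 (border 'd')
j=11 s[j]='e': k: 1→0; π[11]=0 (border '')
j=12 s[j]='d': π[12]=1 (border 'd')
j=13 s[j]='e': k: 1→0; π[13]=0 (border '')
j=14 s[j]='a': π[14]=0 (border '')
j=15 s[j]='f': π[15]=0 (border '')
j=16 s[j]='b': π[16]=0 (border '')
j=17 s[j]='e': π[17]=0 (border '')

[0, 1, 0, 1, 2, 0, 1, 2, 2, 0, 1, 0, 1, 0, 0, 0, 0, 0]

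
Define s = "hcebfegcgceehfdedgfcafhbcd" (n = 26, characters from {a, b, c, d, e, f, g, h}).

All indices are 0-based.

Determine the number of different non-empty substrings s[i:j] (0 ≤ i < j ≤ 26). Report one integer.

sorted suffixes:
  #0 SA[0]=20  'afhbcd'
  #1 SA[1]=23  'bcd'
  #2 SA[2]=3  'bfegcgceehfdedgfcafhbcd'
  #3 SA[3]=19  'cafhbcd'
  #4 SA[4]=24  'cd'
  #5 SA[5]=1  'cebfegcgceehfdedgfcafhbcd'
  #6 SA[6]=9  'ceehfdedgfcafhbcd'
  #7 SA[7]=7  'cgceehfdedgfcafhbcd'
  #8 SA[8]=25  'd'
  #9 SA[9]=14  'dedgfcafhbcd'
  #10 SA[10]=16  'dgfcafhbcd'
  #11 SA[11]=2  'ebfegcgceehfdedgfcafhbcd'
  #12 SA[12]=15  'edgfcafhbcd'
  #13 SA[13]=10  'eehfdedgfcafhbcd'
  #14 SA[14]=5  'egcgceehfdedgfcafhbcd'
  #15 SA[15]=11  'ehfdedgfcafhbcd'
  #16 SA[16]=18  'fcafhbcd'
  #17 SA[17]=13  'fdedgfcafhbcd'
  #18 SA[18]=4  'fegcgceehfdedgfcafhbcd'
  #19 SA[19]=21  'fhbcd'
  #20 SA[20]=8  'gceehfdedgfcafhbcd'
  #21 SA[21]=6  'gcgceehfdedgfcafhbcd'
  #22 SA[22]=17  'gfcafhbcd'
  #23 SA[23]=22  'hbcd'
  #24 SA[24]=0  'hcebfegcgceehfdedgfcafhbcd'
  #25 SA[25]=12  'hfdedgfcafhbcd'

SA = [20, 23, 3, 19, 24, 1, 9, 7, 25, 14, 16, 2, 15, 10, 5, 11, 18, 13, 4, 21, 8, 6, 17, 22, 0, 12]
i: (SA[i-1],SA[i]) lcp shared
  1: (20,23) 0 ''
  2: (23,3) 1 'b'
  3: (3,19) 0 ''
  4: (19,24) 1 'c'
  5: (24,1) 1 'c'
  6: (1,9) 2 'ce'
  7: (9,7) 1 'c'
  8: (7,25) 0 ''
  9: (25,14) 1 'd'
  10: (14,16) 1 'd'
  11: (16,2) 0 ''
  12: (2,15) 1 'e'
  13: (15,10) 1 'e'
  14: (10,5) 1 'e'
  15: (5,11) 1 'e'
  16: (11,18) 0 ''
  17: (18,13) 1 'f'
  18: (13,4) 1 'f'
  19: (4,21) 1 'f'
  20: (21,8) 0 ''
  21: (8,6) 2 'gc'
  22: (6,17) 1 'g'
  23: (17,22) 0 ''
  24: (22,0) 1 'h'
  25: (0,12) 1 'h'

n(n+1)/2 = 26·27/2 = 351
Σ LCP = 0 + 0 + 1 + 0 + 1 + 1 + 2 + 1 + 0 + 1 + 1 + 0 + 1 + 1 + 1 + 1 + 0 + 1 + 1 + 1 + 0 + 2 + 1 + 0 + 1 + 1 = 20
distinct = 351 − 20 = 331

331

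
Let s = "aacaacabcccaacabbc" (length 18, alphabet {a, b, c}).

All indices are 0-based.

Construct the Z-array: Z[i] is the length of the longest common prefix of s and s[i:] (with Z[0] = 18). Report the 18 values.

Z[0]=18
i=1: i≥r, start 0; Z[1]=1 scan→box=[1,2)
i=2: i≥r, start 0; Z[2]=0
i=3: i≥r, start 0; Z[3]=4 scan→box=[3,7)
i=4: min(r-i=3, Z[1]=1)=1; Z[4]=1
i=5: min(r-i=2, Z[2]=0)=0; Z[5]=0
i=6: min(r-i=1, Z[3]=4)=1; Z[6]=1
i=7: i≥r, start 0; Z[7]=0
i=8: i≥r, start 0; Z[8]=0
i=9: i≥r, start 0; Z[9]=0
i=10: i≥r, start 0; Z[10]=0
i=11: i≥r, start 0; Z[11]=4 scan→box=[11,15)
i=12: min(r-i=3, Z[1]=1)=1; Z[12]=1
i=13: min(r-i=2, Z[2]=0)=0; Z[13]=0
i=14: min(r-i=1, Z[3]=4)=1; Z[14]=1
i=15: i≥r, start 0; Z[15]=0
i=16: i≥r, start 0; Z[16]=0
i=17: i≥r, start 0; Z[17]=0

[18, 1, 0, 4, 1, 0, 1, 0, 0, 0, 0, 4, 1, 0, 1, 0, 0, 0]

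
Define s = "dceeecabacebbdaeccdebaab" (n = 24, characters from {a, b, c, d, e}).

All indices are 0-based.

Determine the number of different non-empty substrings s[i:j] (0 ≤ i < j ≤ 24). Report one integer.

rank→(start, suffix):
  0 → (21, 'aab')
  1 → (22, 'ab')
  2 → (6, 'abacebbdaeccdebaab')
  3 → (8, 'acebbdaeccdebaab')
  4 → (14, 'aeccdebaab')
  5 → (23, 'b')
  6 → (20, 'baab')
  7 → (7, 'bacebbdaeccdebaab')
  8 → (11, 'bbdaeccdebaab')
  9 → (12, 'bdaeccdebaab')
  10 → (5, 'cabacebbdaeccdebaab')
  11 → (16, 'ccdebaab')
  12 → (17, 'cdebaab')
  13 → (9, 'cebbdaeccdebaab')
  14 → (1, 'ceeecabacebbdaeccdebaab')
  15 → (13, 'daeccdebaab')
  16 → (0, 'dceeecabacebbdaeccdebaab')
  17 → (18, 'debaab')
  18 → (19, 'ebaab')
  19 → (10, 'ebbdaeccdebaab')
  20 → (4, 'ecabacebbdaeccdebaab')
  21 → (15, 'eccdebaab')
  22 → (3, 'eecabacebbdaeccdebaab')
  23 → (2, 'eeecabacebbdaeccdebaab')

SA = [21, 22, 6, 8, 14, 23, 20, 7, 11, 12, 5, 16, 17, 9, 1, 13, 0, 18, 19, 10, 4, 15, 3, 2]
[i] adj suffixes → lcp
  [1] 21/22 → 1 ('a')
  [2] 22/6 → 2 ('ab')
  [3] 6/8 → 1 ('a')
  [4] 8/14 → 1 ('a')
  [5] 14/23 → 0 ('')
  [6] 23/20 → 1 ('b')
  [7] 20/7 → 2 ('ba')
  [8] 7/11 → 1 ('b')
  [9] 11/12 → 1 ('b')
  [10] 12/5 → 0 ('')
  [11] 5/16 → 1 ('c')
  [12] 16/17 → 1 ('c')
  [13] 17/9 → 1 ('c')
  [14] 9/1 → 2 ('ce')
  [15] 1/13 → 0 ('')
  [16] 13/0 → 1 ('d')
  [17] 0/18 → 1 ('d')
  [18] 18/19 → 0 ('')
  [19] 19/10 → 2 ('eb')
  [20] 10/4 → 1 ('e')
  [21] 4/15 → 2 ('ec')
  [22] 15/3 → 1 ('e')
  [23] 3/2 → 2 ('ee')

n(n+1)/2 = 24·25/2 = 300
Σ LCP = 0 + 1 + 2 + 1 + 1 + 0 + 1 + 2 + 1 + 1 + 0 + 1 + 1 + 1 + 2 + 0 + 1 + 1 + 0 + 2 + 1 + 2 + 1 + 2 = 25
distinct = 300 − 25 = 275

275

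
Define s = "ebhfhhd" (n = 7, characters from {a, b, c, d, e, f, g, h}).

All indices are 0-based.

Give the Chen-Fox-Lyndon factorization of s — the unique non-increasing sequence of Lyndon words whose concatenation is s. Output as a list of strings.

["e", "bhfhhd"]

emit factor 1: 'e' (i=0, period=1)
emit factor 2: 'bhfhhd' (i=1, period=6)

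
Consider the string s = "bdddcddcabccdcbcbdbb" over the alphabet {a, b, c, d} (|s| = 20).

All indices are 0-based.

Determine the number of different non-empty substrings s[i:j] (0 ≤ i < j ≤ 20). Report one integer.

185

rank | idx | suffix
   0 |   8 | abccdcbcbdbb
   1 |  19 | b
   2 |  18 | bb
   3 |  14 | bcbdbb
   4 |   9 | bccdcbcbdbb
   5 |  16 | bdbb
   6 |   0 | bdddcddcabccdcbcbdbb
   7 |   7 | cabccdcbcbdbb
   8 |  13 | cbcbdbb
   9 |  15 | cbdbb
  10 |  10 | ccdcbcbdbb
  11 |  11 | cdcbcbdbb
  12 |   4 | cddcabccdcbcbdbb
  13 |  17 | dbb
  14 |   6 | dcabccdcbcbdbb
  15 |  12 | dcbcbdbb
  16 |   3 | dcddcabccdcbcbdbb
  17 |   5 | ddcabccdcbcbdbb
  18 |   2 | ddcddcabccdcbcbdbb
  19 |   1 | dddcddcabccdcbcbdbb

SA = [8, 19, 18, 14, 9, 16, 0, 7, 13, 15, 10, 11, 4, 17, 6, 12, 3, 5, 2, 1]
i: (SA[i-1],SA[i]) lcp shared
  1: (8,19) 0 ''
  2: (19,18) 1 'b'
  3: (18,14) 1 'b'
  4: (14,9) 2 'bc'
  5: (9,16) 1 'b'
  6: (16,0) 2 'bd'
  7: (0,7) 0 ''
  8: (7,13) 1 'c'
  9: (13,15) 2 'cb'
  10: (15,10) 1 'c'
  11: (10,11) 1 'c'
  12: (11,4) 2 'cd'
  13: (4,17) 0 ''
  14: (17,6) 1 'd'
  15: (6,12) 2 'dc'
  16: (12,3) 2 'dc'
  17: (3,5) 1 'd'
  18: (5,2) 3 'ddc'
  19: (2,1) 2 'dd'

n(n+1)/2 = 20·21/2 = 210
Σ LCP = 0 + 0 + 1 + 1 + 2 + 1 + 2 + 0 + 1 + 2 + 1 + 1 + 2 + 0 + 1 + 2 + 2 + 1 + 3 + 2 = 25
distinct = 210 − 25 = 185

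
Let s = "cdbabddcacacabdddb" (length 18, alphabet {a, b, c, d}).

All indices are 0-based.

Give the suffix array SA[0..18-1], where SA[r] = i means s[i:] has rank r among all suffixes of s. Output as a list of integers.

sorted suffixes:
  #0 SA[0]=3  'abddcacacabdddb'
  #1 SA[1]=12  'abdddb'
  #2 SA[2]=10  'acabdddb'
  #3 SA[3]=8  'acacabdddb'
  #4 SA[4]=17  'b'
  #5 SA[5]=2  'babddcacacabdddb'
  #6 SA[6]=4  'bddcacacabdddb'
  #7 SA[7]=13  'bdddb'
  #8 SA[8]=11  'cabdddb'
  #9 SA[9]=9  'cacabdddb'
  #10 SA[10]=7  'cacacabdddb'
  #11 SA[11]=0  'cdbabddcacacabdddb'
  #12 SA[12]=16  'db'
  #13 SA[13]=1  'dbabddcacacabdddb'
  #14 SA[14]=6  'dcacacabdddb'
  #15 SA[15]=15  'ddb'
  #16 SA[16]=5  'ddcacacabdddb'
  #17 SA[17]=14  'dddb'

[3, 12, 10, 8, 17, 2, 4, 13, 11, 9, 7, 0, 16, 1, 6, 15, 5, 14]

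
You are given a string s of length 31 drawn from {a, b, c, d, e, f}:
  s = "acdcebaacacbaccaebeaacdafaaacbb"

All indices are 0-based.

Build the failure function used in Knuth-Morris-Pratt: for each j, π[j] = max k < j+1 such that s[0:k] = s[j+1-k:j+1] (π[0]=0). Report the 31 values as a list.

π[0] = 0
j=1 s[j]='c': π[1]=0 (border '')
j=2 s[j]='d': π[2]=0 (border '')
j=3 s[j]='c': π[3]=0 (border '')
j=4 s[j]='e': π[4]=0 (border '')
j=5 s[j]='b': π[5]=0 (border '')
j=6 s[j]='a': π[6]=1 (border 'a')
j=7 s[j]='a': k: 1→0; π[7]=1 (border 'a')
j=8 s[j]='c': π[8]=2 (border 'ac')
j=9 s[j]='a': k: 2→0; π[9]=1 (border 'a')
j=10 s[j]='c': π[10]=2 (border 'ac')
j=11 s[j]='b': k: 2→0; π[11]=0 (border '')
j=12 s[j]='a': π[12]=1 (border 'a')
j=13 s[j]='c': π[13]=2 (border 'ac')
j=14 s[j]='c': k: 2→0; π[14]=0 (border '')
j=15 s[j]='a': π[15]=1 (border 'a')
j=16 s[j]='e': k: 1→0; π[16]=0 (border '')
j=17 s[j]='b': π[17]=0 (border '')
j=18 s[j]='e': π[18]=0 (border '')
j=19 s[j]='a': π[19]=1 (border 'a')
j=20 s[j]='a': k: 1→0; π[20]=1 (border 'a')
j=21 s[j]='c': π[21]=2 (border 'ac')
j=22 s[j]='d': π[22]=3 (border 'acd')
j=23 s[j]='a': k: 3→0; π[23]=1 (border 'a')
j=24 s[j]='f': k: 1→0; π[24]=0 (border '')
j=25 s[j]='a': π[25]=1 (border 'a')
j=26 s[j]='a': k: 1→0; π[26]=1 (border 'a')
j=27 s[j]='a': k: 1→0; π[27]=1 (border 'a')
j=28 s[j]='c': π[28]=2 (border 'ac')
j=29 s[j]='b': k: 2→0; π[29]=0 (border '')
j=30 s[j]='b': π[30]=0 (border '')

[0, 0, 0, 0, 0, 0, 1, 1, 2, 1, 2, 0, 1, 2, 0, 1, 0, 0, 0, 1, 1, 2, 3, 1, 0, 1, 1, 1, 2, 0, 0]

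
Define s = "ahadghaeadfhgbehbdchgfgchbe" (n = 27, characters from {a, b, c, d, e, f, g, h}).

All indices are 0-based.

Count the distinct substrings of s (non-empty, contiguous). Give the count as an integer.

353

rank | idx | suffix
   0 |   8 | adfhgbehbdchgfgchbe
   1 |   2 | adghaeadfhgbehbdchgfgchbe
   2 |   6 | aeadfhgbehbdchgfgchbe
   3 |   0 | ahadghaeadfhgbehbdchgfgchbe
   4 |  16 | bdchgfgchbe
   5 |  25 | be
   6 |  13 | behbdchgfgchbe
   7 |  23 | chbe
   8 |  18 | chgfgchbe
   9 |  17 | dchgfgchbe
  10 |   9 | dfhgbehbdchgfgchbe
  11 |   3 | dghaeadfhgbehbdchgfgchbe
  12 |  26 | e
  13 |   7 | eadfhgbehbdchgfgchbe
  14 |  14 | ehbdchgfgchbe
  15 |  21 | fgchbe
  16 |  10 | fhgbehbdchgfgchbe
  17 |  12 | gbehbdchgfgchbe
  18 |  22 | gchbe
  19 |  20 | gfgchbe
  20 |   4 | ghaeadfhgbehbdchgfgchbe
  21 |   1 | hadghaeadfhgbehbdchgfgchbe
  22 |   5 | haeadfhgbehbdchgfgchbe
  23 |  15 | hbdchgfgchbe
  24 |  24 | hbe
  25 |  11 | hgbehbdchgfgchbe
  26 |  19 | hgfgchbe

SA = [8, 2, 6, 0, 16, 25, 13, 23, 18, 17, 9, 3, 26, 7, 14, 21, 10, 12, 22, 20, 4, 1, 5, 15, 24, 11, 19]
rank  pair      lcp
   1  s[8:],s[2:]  2  'ad'
   2  s[2:],s[6:]  1  'a'
   3  s[6:],s[0:]  1  'a'
   4  s[0:],s[16:]  0  ''
   5  s[16:],s[25:]  1  'b'
   6  s[25:],s[13:]  2  'be'
   7  s[13:],s[23:]  0  ''
   8  s[23:],s[18:]  2  'ch'
   9  s[18:],s[17:]  0  ''
  10  s[17:],s[9:]  1  'd'
  11  s[9:],s[3:]  1  'd'
  12  s[3:],s[26:]  0  ''
  13  s[26:],s[7:]  1  'e'
  14  s[7:],s[14:]  1  'e'
  15  s[14:],s[21:]  0  ''
  16  s[21:],s[10:]  1  'f'
  17  s[10:],s[12:]  0  ''
  18  s[12:],s[22:]  1  'g'
  19  s[22:],s[20:]  1  'g'
  20  s[20:],s[4:]  1  'g'
  21  s[4:],s[1:]  0  ''
  22  s[1:],s[5:]  2  'ha'
  23  s[5:],s[15:]  1  'h'
  24  s[15:],s[24:]  2  'hb'
  25  s[24:],s[11:]  1  'h'
  26  s[11:],s[19:]  2  'hg'

n(n+1)/2 = 27·28/2 = 378
Σ LCP = 0 + 2 + 1 + 1 + 0 + 1 + 2 + 0 + 2 + 0 + 1 + 1 + 0 + 1 + 1 + 0 + 1 + 0 + 1 + 1 + 1 + 0 + 2 + 1 + 2 + 1 + 2 = 25
distinct = 378 − 25 = 353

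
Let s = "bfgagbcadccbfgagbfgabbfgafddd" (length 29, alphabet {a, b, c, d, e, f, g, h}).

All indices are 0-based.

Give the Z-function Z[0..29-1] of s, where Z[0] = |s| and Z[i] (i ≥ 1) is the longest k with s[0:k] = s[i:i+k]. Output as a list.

[29, 0, 0, 0, 0, 1, 0, 0, 0, 0, 0, 6, 0, 0, 0, 0, 4, 0, 0, 0, 1, 4, 0, 0, 0, 0, 0, 0, 0]

Z[0]=29
i=1: i≥r, start 0; Z[1]=0
i=2: i≥r, start 0; Z[2]=0
i=3: i≥r, start 0; Z[3]=0
i=4: i≥r, start 0; Z[4]=0
i=5: i≥r, start 0; Z[5]=1 extend→box=[5,6)
i=6: i≥r, start 0; Z[6]=0
i=7: i≥r, start 0; Z[7]=0
i=8: i≥r, start 0; Z[8]=0
i=9: i≥r, start 0; Z[9]=0
i=10: i≥r, start 0; Z[10]=0
i=11: i≥r, start 0; Z[11]=6 extend→box=[11,17)
i=12: min(r-i=5, Z[1]=0)=0; Z[12]=0
i=13: min(r-i=4, Z[2]=0)=0; Z[13]=0
i=14: min(r-i=3, Z[3]=0)=0; Z[14]=0
i=15: min(r-i=2, Z[4]=0)=0; Z[15]=0
i=16: min(r-i=1, Z[5]=1)=1; Z[16]=4 extend→box=[16,20)
i=17: min(r-i=3, Z[1]=0)=0; Z[17]=0
i=18: min(r-i=2, Z[2]=0)=0; Z[18]=0
i=19: min(r-i=1, Z[3]=0)=0; Z[19]=0
i=20: i≥r, start 0; Z[20]=1 extend→box=[20,21)
i=21: i≥r, start 0; Z[21]=4 extend→box=[21,25)
i=22: min(r-i=3, Z[1]=0)=0; Z[22]=0
i=23: min(r-i=2, Z[2]=0)=0; Z[23]=0
i=24: min(r-i=1, Z[3]=0)=0; Z[24]=0
i=25: i≥r, start 0; Z[25]=0
i=26: i≥r, start 0; Z[26]=0
i=27: i≥r, start 0; Z[27]=0
i=28: i≥r, start 0; Z[28]=0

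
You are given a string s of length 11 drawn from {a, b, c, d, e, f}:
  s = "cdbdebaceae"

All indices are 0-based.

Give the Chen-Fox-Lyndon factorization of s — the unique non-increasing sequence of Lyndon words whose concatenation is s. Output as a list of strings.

emit factor 1: 'cd' (i=0, period=2)
emit factor 2: 'bde' (i=2, period=3)
emit factor 3: 'b' (i=5, period=1)
emit factor 4: 'aceae' (i=6, period=5)

["cd", "bde", "b", "aceae"]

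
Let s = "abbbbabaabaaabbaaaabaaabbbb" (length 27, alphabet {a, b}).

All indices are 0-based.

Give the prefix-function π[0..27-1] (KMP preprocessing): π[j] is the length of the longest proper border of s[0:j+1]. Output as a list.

π[0] = 0
j=1 s[j]='b': π[1]=0 (border '')
j=2 s[j]='b': π[2]=0 (border '')
j=3 s[j]='b': π[3]=0 (border '')
j=4 s[j]='b': π[4]=0 (border '')
j=5 s[j]='a': π[5]=1 (border 'a')
j=6 s[j]='b': π[6]=2 (border 'ab')
j=7 s[j]='a': k: 2→0; π[7]=1 (border 'a')
j=8 s[j]='a': k: 1→0; π[8]=1 (border 'a')
j=9 s[j]='b': π[9]=2 (border 'ab')
j=10 s[j]='a': k: 2→0; π[10]=1 (border 'a')
j=11 s[j]='a': k: 1→0; π[11]=1 (border 'a')
j=12 s[j]='a': k: 1→0; π[12]=1 (border 'a')
j=13 s[j]='b': π[13]=2 (border 'ab')
j=14 s[j]='b': π[14]=3 (border 'abb')
j=15 s[j]='a': k: 3→0; π[15]=1 (border 'a')
j=16 s[j]='a': k: 1→0; π[16]=1 (border 'a')
j=17 s[j]='a': k: 1→0; π[17]=1 (border 'a')
j=18 s[j]='a': k: 1→0; π[18]=1 (border 'a')
j=19 s[j]='b': π[19]=2 (border 'ab')
j=20 s[j]='a': k: 2→0; π[20]=1 (border 'a')
j=21 s[j]='a': k: 1→0; π[21]=1 (border 'a')
j=22 s[j]='a': k: 1→0; π[22]=1 (border 'a')
j=23 s[j]='b': π[23]=2 (border 'ab')
j=24 s[j]='b': π[24]=3 (border 'abb')
j=25 s[j]='b': π[25]=4 (border 'abbb')
j=26 s[j]='b': π[26]=5 (border 'abbbb')

[0, 0, 0, 0, 0, 1, 2, 1, 1, 2, 1, 1, 1, 2, 3, 1, 1, 1, 1, 2, 1, 1, 1, 2, 3, 4, 5]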